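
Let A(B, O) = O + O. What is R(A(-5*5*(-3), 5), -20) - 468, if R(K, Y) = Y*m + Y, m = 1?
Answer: -508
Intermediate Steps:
A(B, O) = 2*O
R(K, Y) = 2*Y (R(K, Y) = Y*1 + Y = Y + Y = 2*Y)
R(A(-5*5*(-3), 5), -20) - 468 = 2*(-20) - 468 = -40 - 468 = -508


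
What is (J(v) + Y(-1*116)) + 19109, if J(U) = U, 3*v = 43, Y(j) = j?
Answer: 57022/3 ≈ 19007.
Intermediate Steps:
v = 43/3 (v = (1/3)*43 = 43/3 ≈ 14.333)
(J(v) + Y(-1*116)) + 19109 = (43/3 - 1*116) + 19109 = (43/3 - 116) + 19109 = -305/3 + 19109 = 57022/3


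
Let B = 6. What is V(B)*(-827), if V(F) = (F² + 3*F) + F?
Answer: -49620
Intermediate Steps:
V(F) = F² + 4*F
V(B)*(-827) = (6*(4 + 6))*(-827) = (6*10)*(-827) = 60*(-827) = -49620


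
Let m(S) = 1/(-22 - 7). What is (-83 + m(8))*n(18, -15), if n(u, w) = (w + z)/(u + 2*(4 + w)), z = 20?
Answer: 3010/29 ≈ 103.79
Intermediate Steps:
m(S) = -1/29 (m(S) = 1/(-29) = -1/29)
n(u, w) = (20 + w)/(8 + u + 2*w) (n(u, w) = (w + 20)/(u + 2*(4 + w)) = (20 + w)/(u + (8 + 2*w)) = (20 + w)/(8 + u + 2*w))
(-83 + m(8))*n(18, -15) = (-83 - 1/29)*((20 - 15)/(8 + 18 + 2*(-15))) = -2408*5/(29*(8 + 18 - 30)) = -2408*5/(29*(-4)) = -(-602)*5/29 = -2408/29*(-5/4) = 3010/29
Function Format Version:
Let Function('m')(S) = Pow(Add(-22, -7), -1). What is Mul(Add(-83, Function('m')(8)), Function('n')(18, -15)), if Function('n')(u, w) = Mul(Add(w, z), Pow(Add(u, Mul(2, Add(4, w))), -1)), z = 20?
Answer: Rational(3010, 29) ≈ 103.79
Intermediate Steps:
Function('m')(S) = Rational(-1, 29) (Function('m')(S) = Pow(-29, -1) = Rational(-1, 29))
Function('n')(u, w) = Mul(Pow(Add(8, u, Mul(2, w)), -1), Add(20, w)) (Function('n')(u, w) = Mul(Add(w, 20), Pow(Add(u, Mul(2, Add(4, w))), -1)) = Mul(Add(20, w), Pow(Add(u, Add(8, Mul(2, w))), -1)) = Mul(Add(20, w), Pow(Add(8, u, Mul(2, w)), -1)) = Mul(Pow(Add(8, u, Mul(2, w)), -1), Add(20, w)))
Mul(Add(-83, Function('m')(8)), Function('n')(18, -15)) = Mul(Add(-83, Rational(-1, 29)), Mul(Pow(Add(8, 18, Mul(2, -15)), -1), Add(20, -15))) = Mul(Rational(-2408, 29), Mul(Pow(Add(8, 18, -30), -1), 5)) = Mul(Rational(-2408, 29), Mul(Pow(-4, -1), 5)) = Mul(Rational(-2408, 29), Mul(Rational(-1, 4), 5)) = Mul(Rational(-2408, 29), Rational(-5, 4)) = Rational(3010, 29)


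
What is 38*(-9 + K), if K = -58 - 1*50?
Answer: -4446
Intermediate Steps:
K = -108 (K = -58 - 50 = -108)
38*(-9 + K) = 38*(-9 - 108) = 38*(-117) = -4446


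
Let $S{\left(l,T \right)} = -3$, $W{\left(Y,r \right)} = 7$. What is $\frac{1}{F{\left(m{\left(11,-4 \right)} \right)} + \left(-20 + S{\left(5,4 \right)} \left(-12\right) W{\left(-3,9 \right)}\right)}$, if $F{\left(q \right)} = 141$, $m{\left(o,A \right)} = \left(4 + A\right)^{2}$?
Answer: $\frac{1}{373} \approx 0.002681$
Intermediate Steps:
$\frac{1}{F{\left(m{\left(11,-4 \right)} \right)} + \left(-20 + S{\left(5,4 \right)} \left(-12\right) W{\left(-3,9 \right)}\right)} = \frac{1}{141 - \left(20 - \left(-3\right) \left(-12\right) 7\right)} = \frac{1}{141 + \left(-20 + 36 \cdot 7\right)} = \frac{1}{141 + \left(-20 + 252\right)} = \frac{1}{141 + 232} = \frac{1}{373}$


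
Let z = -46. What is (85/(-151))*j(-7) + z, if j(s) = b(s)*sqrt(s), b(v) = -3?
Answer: -46 + 255*I*sqrt(7)/151 ≈ -46.0 + 4.468*I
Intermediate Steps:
j(s) = -3*sqrt(s)
(85/(-151))*j(-7) + z = (85/(-151))*(-3*I*sqrt(7)) - 46 = (85*(-1/151))*(-3*I*sqrt(7)) - 46 = -(-255)*I*sqrt(7)/151 - 46 = 255*I*sqrt(7)/151 - 46 = -46 + 255*I*sqrt(7)/151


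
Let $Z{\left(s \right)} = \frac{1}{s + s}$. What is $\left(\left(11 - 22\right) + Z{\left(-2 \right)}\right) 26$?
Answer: $- \frac{585}{2} \approx -292.5$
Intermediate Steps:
$Z{\left(s \right)} = \frac{1}{2 s}$
$\left(\left(11 - 22\right) + Z{\left(-2 \right)}\right) 26 = \left(\left(11 - 22\right) + \frac{1}{2 \left(-2\right)}\right) 26 = \left(\left(11 - 22\right) + \frac{1}{2} \left(- \frac{1}{2}\right)\right) 26 = \left(-11 - \frac{1}{4}\right) 26 = \left(- \frac{45}{4}\right) 26 = - \frac{585}{2}$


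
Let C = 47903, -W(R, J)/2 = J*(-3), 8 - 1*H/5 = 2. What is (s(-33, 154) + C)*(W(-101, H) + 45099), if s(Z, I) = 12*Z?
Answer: 2151069453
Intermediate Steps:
H = 30 (H = 40 - 5*2 = 40 - 10 = 30)
W(R, J) = 6*J (W(R, J) = -2*J*(-3) = -(-6)*J = 6*J)
(s(-33, 154) + C)*(W(-101, H) + 45099) = (12*(-33) + 47903)*(6*30 + 45099) = (-396 + 47903)*(180 + 45099) = 47507*45279 = 2151069453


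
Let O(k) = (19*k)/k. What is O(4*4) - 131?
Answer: -112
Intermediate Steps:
O(k) = 19
O(4*4) - 131 = 19 - 131 = -112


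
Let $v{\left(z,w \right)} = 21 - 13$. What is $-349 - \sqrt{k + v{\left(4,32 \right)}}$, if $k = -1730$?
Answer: $-349 - i \sqrt{1722} \approx -349.0 - 41.497 i$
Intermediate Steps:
$v{\left(z,w \right)} = 8$
$-349 - \sqrt{k + v{\left(4,32 \right)}} = -349 - \sqrt{-1730 + 8} = -349 - \sqrt{-1722} = -349 - i \sqrt{1722}$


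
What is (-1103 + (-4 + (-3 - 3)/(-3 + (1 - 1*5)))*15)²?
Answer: 64818601/49 ≈ 1.3228e+6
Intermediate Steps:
(-1103 + (-4 + (-3 - 3)/(-3 + (1 - 1*5)))*15)² = (-1103 + (-4 - 6/(-3 + (1 - 5)))*15)² = (-1103 + (-4 - 6/(-3 - 4))*15)² = (-1103 + (-4 - 6/(-7))*15)² = (-1103 + (-4 - 6*(-⅐))*15)² = (-1103 + (-4 + 6/7)*15)² = (-1103 - 22/7*15)² = (-1103 - 330/7)² = (-8051/7)² = 64818601/49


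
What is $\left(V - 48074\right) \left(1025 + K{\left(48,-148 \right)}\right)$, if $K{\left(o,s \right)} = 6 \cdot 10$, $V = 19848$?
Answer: $-30625210$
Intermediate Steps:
$K{\left(o,s \right)} = 60$
$\left(V - 48074\right) \left(1025 + K{\left(48,-148 \right)}\right) = \left(19848 - 48074\right) \left(1025 + 60\right) = \left(-28226\right) 1085 = -30625210$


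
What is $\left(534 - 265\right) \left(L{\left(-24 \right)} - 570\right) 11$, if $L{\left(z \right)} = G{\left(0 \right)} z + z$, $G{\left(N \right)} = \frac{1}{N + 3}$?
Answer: $-1781318$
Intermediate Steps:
$G{\left(N \right)} = \frac{1}{3 + N}$
$L{\left(z \right)} = \frac{4 z}{3}$ ($L{\left(z \right)} = \frac{z}{3 + 0} + z = \frac{z}{3} + z = \frac{4 z}{3}$)
$\left(534 - 265\right) \left(L{\left(-24 \right)} - 570\right) 11 = \left(534 - 265\right) \left(\frac{4}{3} \left(-24\right) - 570\right) 11 = 269 \left(-32 - 570\right) 11 = 269 \left(-602\right) 11 = \left(-161938\right) 11 = -1781318$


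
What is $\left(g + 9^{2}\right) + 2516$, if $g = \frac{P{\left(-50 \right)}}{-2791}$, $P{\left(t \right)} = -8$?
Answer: $\frac{7248235}{2791} \approx 2597.0$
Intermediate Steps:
$g = \frac{8}{2791}$ ($g = - \frac{8}{-2791} = \left(-8\right) \left(- \frac{1}{2791}\right) = \frac{8}{2791} \approx 0.0028664$)
$\left(g + 9^{2}\right) + 2516 = \left(\frac{8}{2791} + 9^{2}\right) + 2516 = \left(\frac{8}{2791} + 81\right) + 2516 = \frac{226079}{2791} + 2516 = \frac{7248235}{2791}$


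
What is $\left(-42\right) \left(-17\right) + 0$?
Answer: $714$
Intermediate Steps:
$\left(-42\right) \left(-17\right) + 0 = 714 + 0 = 714$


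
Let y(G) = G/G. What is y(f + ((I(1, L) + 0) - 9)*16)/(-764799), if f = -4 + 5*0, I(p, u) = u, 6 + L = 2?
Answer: -1/764799 ≈ -1.3075e-6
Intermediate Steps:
L = -4 (L = -6 + 2 = -4)
f = -4 (f = -4 + 0 = -4)
y(G) = 1
y(f + ((I(1, L) + 0) - 9)*16)/(-764799) = 1/(-764799) = 1*(-1/764799) = -1/764799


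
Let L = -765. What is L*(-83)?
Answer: 63495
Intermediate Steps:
L*(-83) = -765*(-83) = 63495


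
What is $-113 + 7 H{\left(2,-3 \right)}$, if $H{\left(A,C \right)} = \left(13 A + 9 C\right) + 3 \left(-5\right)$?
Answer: $-225$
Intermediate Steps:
$H{\left(A,C \right)} = -15 + 9 C + 13 A$ ($H{\left(A,C \right)} = \left(9 C + 13 A\right) - 15 = -15 + 9 C + 13 A$)
$-113 + 7 H{\left(2,-3 \right)} = -113 + 7 \left(-15 + 9 \left(-3\right) + 13 \cdot 2\right) = -113 + 7 \left(-15 - 27 + 26\right) = -113 + 7 \left(-16\right) = -113 - 112 = -225$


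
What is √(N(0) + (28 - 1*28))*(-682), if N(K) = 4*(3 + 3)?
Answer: -1364*√6 ≈ -3341.1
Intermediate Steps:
N(K) = 24 (N(K) = 4*6 = 24)
√(N(0) + (28 - 1*28))*(-682) = √(24 + (28 - 1*28))*(-682) = √(24 + (28 - 28))*(-682) = √(24 + 0)*(-682) = √24*(-682) = (2*√6)*(-682) = -1364*√6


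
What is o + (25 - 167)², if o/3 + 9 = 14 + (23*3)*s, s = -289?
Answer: -39644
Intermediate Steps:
o = -59808 (o = -27 + 3*(14 + (23*3)*(-289)) = -27 + 3*(14 + 69*(-289)) = -27 + 3*(14 - 19941) = -27 + 3*(-19927) = -27 - 59781 = -59808)
o + (25 - 167)² = -59808 + (25 - 167)² = -59808 + (-142)² = -59808 + 20164 = -39644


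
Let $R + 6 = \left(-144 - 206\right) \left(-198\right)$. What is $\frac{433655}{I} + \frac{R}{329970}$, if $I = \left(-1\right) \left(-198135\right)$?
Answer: $\frac{307495504}{128193345} \approx 2.3987$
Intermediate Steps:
$I = 198135$
$R = 69294$ ($R = -6 + \left(-144 - 206\right) \left(-198\right) = -6 - -69300 = -6 + 69300 = 69294$)
$\frac{433655}{I} + \frac{R}{329970} = \frac{433655}{198135} + \frac{69294}{329970} = 433655 \cdot \frac{1}{198135} + 69294 \cdot \frac{1}{329970} = \frac{86731}{39627} + \frac{11549}{54995} = \frac{307495504}{128193345}$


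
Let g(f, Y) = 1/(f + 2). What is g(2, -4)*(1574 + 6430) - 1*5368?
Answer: -3367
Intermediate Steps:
g(f, Y) = 1/(2 + f)
g(2, -4)*(1574 + 6430) - 1*5368 = (1574 + 6430)/(2 + 2) - 1*5368 = 8004/4 - 5368 = (¼)*8004 - 5368 = 2001 - 5368 = -3367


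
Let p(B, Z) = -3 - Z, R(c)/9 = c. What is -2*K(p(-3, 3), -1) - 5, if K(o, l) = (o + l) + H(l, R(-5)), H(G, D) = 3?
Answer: 3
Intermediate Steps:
R(c) = 9*c
K(o, l) = 3 + l + o (K(o, l) = (o + l) + 3 = (l + o) + 3 = 3 + l + o)
-2*K(p(-3, 3), -1) - 5 = -2*(3 - 1 + (-3 - 1*3)) - 5 = -2*(3 - 1 + (-3 - 3)) - 5 = -2*(3 - 1 - 6) - 5 = -2*(-4) - 5 = 8 - 5 = 3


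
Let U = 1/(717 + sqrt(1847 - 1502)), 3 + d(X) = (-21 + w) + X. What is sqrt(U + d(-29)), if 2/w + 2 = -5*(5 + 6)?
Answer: sqrt(-315814893914751 - 11591349*sqrt(345))/2440284 ≈ 7.2824*I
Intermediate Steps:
w = -2/57 (w = 2/(-2 - 5*(5 + 6)) = 2/(-2 - 5*11) = 2/(-2 - 55) = 2/(-57) = 2*(-1/57) = -2/57 ≈ -0.035088)
d(X) = -1370/57 + X (d(X) = -3 + ((-21 - 2/57) + X) = -3 + (-1199/57 + X) = -1370/57 + X)
U = 1/(717 + sqrt(345)) ≈ 0.0013595
sqrt(U + d(-29)) = sqrt((239/171248 - sqrt(345)/513744) + (-1370/57 - 29)) = sqrt((239/171248 - sqrt(345)/513744) - 3023/57) = sqrt(-517669081/9761136 - sqrt(345)/513744)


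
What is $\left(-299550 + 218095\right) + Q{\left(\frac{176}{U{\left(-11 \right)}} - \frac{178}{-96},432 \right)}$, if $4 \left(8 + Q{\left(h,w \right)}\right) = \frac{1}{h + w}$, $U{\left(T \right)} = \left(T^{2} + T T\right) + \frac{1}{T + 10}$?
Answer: $- \frac{409536737507}{5027273} \approx -81463.0$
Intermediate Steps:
$U{\left(T \right)} = \frac{1}{10 + T} + 2 T^{2}$ ($U{\left(T \right)} = \left(T^{2} + T^{2}\right) + \frac{1}{10 + T} = 2 T^{2} + \frac{1}{10 + T} = \frac{1}{10 + T} + 2 T^{2}$)
$Q{\left(h,w \right)} = -8 + \frac{1}{4 \left(h + w\right)}$
$\left(-299550 + 218095\right) + Q{\left(\frac{176}{U{\left(-11 \right)}} - \frac{178}{-96},432 \right)} = \left(-299550 + 218095\right) + \frac{\frac{1}{4} - 8 \left(\frac{176}{\frac{1}{10 - 11} \left(1 + 2 \left(-11\right)^{3} + 20 \left(-11\right)^{2}\right)} - \frac{178}{-96}\right) - 3456}{\left(\frac{176}{\frac{1}{10 - 11} \left(1 + 2 \left(-11\right)^{3} + 20 \left(-11\right)^{2}\right)} - \frac{178}{-96}\right) + 432} = -81455 + \frac{\frac{1}{4} - 8 \left(\frac{176}{\frac{1}{-1} \left(1 + 2 \left(-1331\right) + 20 \cdot 121\right)} - - \frac{89}{48}\right) - 3456}{\left(\frac{176}{\frac{1}{-1} \left(1 + 2 \left(-1331\right) + 20 \cdot 121\right)} - - \frac{89}{48}\right) + 432} = -81455 + \frac{\frac{1}{4} - 8 \left(\frac{176}{\left(-1\right) \left(1 - 2662 + 2420\right)} + \frac{89}{48}\right) - 3456}{\left(\frac{176}{\left(-1\right) \left(1 - 2662 + 2420\right)} + \frac{89}{48}\right) + 432} = -81455 + \frac{\frac{1}{4} - 8 \left(\frac{176}{\left(-1\right) \left(-241\right)} + \frac{89}{48}\right) - 3456}{\left(\frac{176}{\left(-1\right) \left(-241\right)} + \frac{89}{48}\right) + 432} = -81455 + \frac{\frac{1}{4} - 8 \left(\frac{176}{241} + \frac{89}{48}\right) - 3456}{\left(\frac{176}{241} + \frac{89}{48}\right) + 432} = -81455 + \frac{\frac{1}{4} - \frac{29897}{1446} - 3456}{\frac{29897}{11568} + 432} = -81455 + \frac{\frac{1}{4} - \frac{29897}{1446} - 3456}{\frac{5027273}{11568}} = -81455 + \frac{11568}{5027273} \left(- \frac{10053823}{2892}\right) = -81455 - \frac{40215292}{5027273} = - \frac{409536737507}{5027273}$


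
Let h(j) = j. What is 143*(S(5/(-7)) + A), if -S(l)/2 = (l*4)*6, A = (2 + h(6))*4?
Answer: 66352/7 ≈ 9478.9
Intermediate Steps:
A = 32 (A = (2 + 6)*4 = 8*4 = 32)
S(l) = -48*l (S(l) = -2*l*4*6 = -2*4*l*6 = -48*l)
143*(S(5/(-7)) + A) = 143*(-240/(-7) + 32) = 143*(-240*(-1)/7 + 32) = 143*(-48*(-5/7) + 32) = 143*(240/7 + 32) = 143*(464/7) = 66352/7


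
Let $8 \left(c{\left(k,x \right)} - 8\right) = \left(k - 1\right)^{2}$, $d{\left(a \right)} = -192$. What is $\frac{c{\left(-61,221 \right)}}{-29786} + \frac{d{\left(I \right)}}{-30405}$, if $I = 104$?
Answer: $- \frac{6089287}{603762220} \approx -0.010086$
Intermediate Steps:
$c{\left(k,x \right)} = 8 + \frac{\left(-1 + k\right)^{2}}{8}$ ($c{\left(k,x \right)} = 8 + \frac{\left(k - 1\right)^{2}}{8} = 8 + \frac{\left(-1 + k\right)^{2}}{8}$)
$\frac{c{\left(-61,221 \right)}}{-29786} + \frac{d{\left(I \right)}}{-30405} = \frac{8 + \frac{\left(-1 - 61\right)^{2}}{8}}{-29786} - \frac{192}{-30405} = \left(8 + \frac{\left(-62\right)^{2}}{8}\right) \left(- \frac{1}{29786}\right) - - \frac{64}{10135} = \left(8 + \frac{1}{8} \cdot 3844\right) \left(- \frac{1}{29786}\right) + \frac{64}{10135} = \left(8 + \frac{961}{2}\right) \left(- \frac{1}{29786}\right) + \frac{64}{10135} = \frac{977}{2} \left(- \frac{1}{29786}\right) + \frac{64}{10135} = - \frac{977}{59572} + \frac{64}{10135} = - \frac{6089287}{603762220}$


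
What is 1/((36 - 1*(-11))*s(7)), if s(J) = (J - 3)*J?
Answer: 1/1316 ≈ 0.00075988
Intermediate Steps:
s(J) = J*(-3 + J) (s(J) = (-3 + J)*J = J*(-3 + J))
1/((36 - 1*(-11))*s(7)) = 1/((36 - 1*(-11))*(7*(-3 + 7))) = 1/((36 + 11)*(7*4)) = 1/(47*28) = 1/1316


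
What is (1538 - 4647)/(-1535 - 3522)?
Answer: 3109/5057 ≈ 0.61479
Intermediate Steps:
(1538 - 4647)/(-1535 - 3522) = -3109/(-5057) = -3109*(-1/5057) = 3109/5057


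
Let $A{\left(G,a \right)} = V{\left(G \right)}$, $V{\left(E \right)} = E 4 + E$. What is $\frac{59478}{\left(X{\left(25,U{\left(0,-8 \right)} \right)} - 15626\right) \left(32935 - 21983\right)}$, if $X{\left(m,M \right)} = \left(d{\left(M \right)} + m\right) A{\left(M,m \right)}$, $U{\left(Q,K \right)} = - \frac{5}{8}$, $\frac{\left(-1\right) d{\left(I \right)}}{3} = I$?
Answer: $- \frac{475824}{1376445991} \approx -0.00034569$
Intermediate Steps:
$V{\left(E \right)} = 5 E$ ($V{\left(E \right)} = 4 E + E = 5 E$)
$A{\left(G,a \right)} = 5 G$
$d{\left(I \right)} = - 3 I$
$U{\left(Q,K \right)} = - \frac{5}{8}$ ($U{\left(Q,K \right)} = \left(-5\right) \frac{1}{8} = - \frac{5}{8}$)
$X{\left(m,M \right)} = 5 M \left(m - 3 M\right)$ ($X{\left(m,M \right)} = \left(- 3 M + m\right) 5 M = \left(m - 3 M\right) 5 M = 5 M \left(m - 3 M\right)$)
$\frac{59478}{\left(X{\left(25,U{\left(0,-8 \right)} \right)} - 15626\right) \left(32935 - 21983\right)} = \frac{59478}{\left(5 \left(- \frac{5}{8}\right) \left(25 - - \frac{15}{8}\right) - 15626\right) \left(32935 - 21983\right)} = \frac{59478}{\left(5 \left(- \frac{5}{8}\right) \left(25 + \frac{15}{8}\right) - 15626\right) 10952} = \frac{59478}{\left(5 \left(- \frac{5}{8}\right) \frac{215}{8} - 15626\right) 10952} = \frac{59478}{\left(- \frac{5375}{64} - 15626\right) 10952} = \frac{59478}{\left(- \frac{1005439}{64}\right) 10952} = \frac{59478}{- \frac{1376445991}{8}} = 59478 \left(- \frac{8}{1376445991}\right) = - \frac{475824}{1376445991}$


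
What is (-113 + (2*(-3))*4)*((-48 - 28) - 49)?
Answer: 17125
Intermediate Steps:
(-113 + (2*(-3))*4)*((-48 - 28) - 49) = (-113 - 6*4)*(-76 - 49) = (-113 - 24)*(-125) = -137*(-125) = 17125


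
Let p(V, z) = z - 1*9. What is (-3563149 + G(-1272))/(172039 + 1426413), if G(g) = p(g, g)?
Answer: -1782215/799226 ≈ -2.2299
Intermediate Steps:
p(V, z) = -9 + z (p(V, z) = z - 9 = -9 + z)
G(g) = -9 + g
(-3563149 + G(-1272))/(172039 + 1426413) = (-3563149 + (-9 - 1272))/(172039 + 1426413) = (-3563149 - 1281)/1598452 = -3564430*1/1598452 = -1782215/799226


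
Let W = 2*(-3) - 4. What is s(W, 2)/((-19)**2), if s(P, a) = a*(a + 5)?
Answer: 14/361 ≈ 0.038781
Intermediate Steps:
W = -10 (W = -6 - 4 = -10)
s(P, a) = a*(5 + a)
s(W, 2)/((-19)**2) = (2*(5 + 2))/((-19)**2) = (2*7)/361 = 14*(1/361) = 14/361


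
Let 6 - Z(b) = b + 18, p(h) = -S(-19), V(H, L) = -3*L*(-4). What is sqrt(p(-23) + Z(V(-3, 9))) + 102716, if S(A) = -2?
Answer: 102716 + I*sqrt(118) ≈ 1.0272e+5 + 10.863*I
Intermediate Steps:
V(H, L) = 12*L
p(h) = 2 (p(h) = -1*(-2) = 2)
Z(b) = -12 - b (Z(b) = 6 - (b + 18) = 6 - (18 + b) = 6 + (-18 - b) = -12 - b)
sqrt(p(-23) + Z(V(-3, 9))) + 102716 = sqrt(2 + (-12 - 12*9)) + 102716 = sqrt(2 + (-12 - 1*108)) + 102716 = sqrt(2 + (-12 - 108)) + 102716 = sqrt(2 - 120) + 102716 = sqrt(-118) + 102716 = I*sqrt(118) + 102716 = 102716 + I*sqrt(118)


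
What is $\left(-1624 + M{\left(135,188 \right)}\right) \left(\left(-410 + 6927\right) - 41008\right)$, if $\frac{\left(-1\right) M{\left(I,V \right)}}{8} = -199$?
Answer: $1103712$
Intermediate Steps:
$M{\left(I,V \right)} = 1592$ ($M{\left(I,V \right)} = \left(-8\right) \left(-199\right) = 1592$)
$\left(-1624 + M{\left(135,188 \right)}\right) \left(\left(-410 + 6927\right) - 41008\right) = \left(-1624 + 1592\right) \left(\left(-410 + 6927\right) - 41008\right) = - 32 \left(6517 - 41008\right) = \left(-32\right) \left(-34491\right) = 1103712$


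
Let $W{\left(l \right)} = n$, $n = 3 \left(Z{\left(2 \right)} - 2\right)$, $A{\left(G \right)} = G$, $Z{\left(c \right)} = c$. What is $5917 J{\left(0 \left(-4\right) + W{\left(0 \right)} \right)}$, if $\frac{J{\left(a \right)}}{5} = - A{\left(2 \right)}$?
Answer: $-59170$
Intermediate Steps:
$n = 0$ ($n = 3 \left(2 - 2\right) = 3 \cdot 0 = 0$)
$W{\left(l \right)} = 0$
$J{\left(a \right)} = -10$ ($J{\left(a \right)} = 5 \left(\left(-1\right) 2\right) = 5 \left(-2\right) = -10$)
$5917 J{\left(0 \left(-4\right) + W{\left(0 \right)} \right)} = 5917 \left(-10\right) = -59170$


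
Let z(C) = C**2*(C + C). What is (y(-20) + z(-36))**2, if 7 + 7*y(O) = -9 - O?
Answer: 426644112400/49 ≈ 8.7070e+9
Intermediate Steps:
y(O) = -16/7 - O/7 (y(O) = -1 + (-9 - O)/7 = -1 + (-9/7 - O/7) = -16/7 - O/7)
z(C) = 2*C**3 (z(C) = C**2*(2*C) = 2*C**3)
(y(-20) + z(-36))**2 = ((-16/7 - 1/7*(-20)) + 2*(-36)**3)**2 = ((-16/7 + 20/7) + 2*(-46656))**2 = (4/7 - 93312)**2 = (-653180/7)**2 = 426644112400/49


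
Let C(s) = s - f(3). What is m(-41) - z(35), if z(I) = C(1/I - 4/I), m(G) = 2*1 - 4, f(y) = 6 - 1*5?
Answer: -32/35 ≈ -0.91429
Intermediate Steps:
f(y) = 1 (f(y) = 6 - 5 = 1)
C(s) = -1 + s (C(s) = s - 1*1 = s - 1 = -1 + s)
m(G) = -2 (m(G) = 2 - 4 = -2)
z(I) = -1 - 3/I (z(I) = -1 + (1/I - 4/I) = -1 - 3/I)
m(-41) - z(35) = -2 - (-3 - 1*35)/35 = -2 - (-3 - 35)/35 = -2 - (-38)/35 = -2 - 1*(-38/35) = -2 + 38/35 = -32/35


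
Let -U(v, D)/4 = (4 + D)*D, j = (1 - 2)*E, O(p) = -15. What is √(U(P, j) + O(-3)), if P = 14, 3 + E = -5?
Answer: I*√399 ≈ 19.975*I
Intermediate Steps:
E = -8 (E = -3 - 5 = -8)
j = 8 (j = (1 - 2)*(-8) = -1*(-8) = 8)
U(v, D) = -4*D*(4 + D) (U(v, D) = -4*(4 + D)*D = -4*D*(4 + D))
√(U(P, j) + O(-3)) = √(-4*8*(4 + 8) - 15) = √(-4*8*12 - 15) = √(-384 - 15) = √(-399) = I*√399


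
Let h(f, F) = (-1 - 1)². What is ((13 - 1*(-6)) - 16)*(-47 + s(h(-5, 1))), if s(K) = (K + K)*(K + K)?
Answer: 51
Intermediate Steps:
h(f, F) = 4 (h(f, F) = (-2)² = 4)
s(K) = 4*K² (s(K) = (2*K)*(2*K) = 4*K²)
((13 - 1*(-6)) - 16)*(-47 + s(h(-5, 1))) = ((13 - 1*(-6)) - 16)*(-47 + 4*4²) = ((13 + 6) - 16)*(-47 + 4*16) = (19 - 16)*(-47 + 64) = 3*17 = 51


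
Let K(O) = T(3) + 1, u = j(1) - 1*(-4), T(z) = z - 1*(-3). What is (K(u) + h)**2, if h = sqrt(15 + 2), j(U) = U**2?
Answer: (7 + sqrt(17))**2 ≈ 123.72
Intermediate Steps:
T(z) = 3 + z (T(z) = z + 3 = 3 + z)
u = 5 (u = 1**2 - 1*(-4) = 1 + 4 = 5)
K(O) = 7 (K(O) = (3 + 3) + 1 = 6 + 1 = 7)
h = sqrt(17) ≈ 4.1231
(K(u) + h)**2 = (7 + sqrt(17))**2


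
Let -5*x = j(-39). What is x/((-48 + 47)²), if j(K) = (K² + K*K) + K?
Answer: -3003/5 ≈ -600.60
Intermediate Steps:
j(K) = K + 2*K² (j(K) = (K² + K²) + K = 2*K² + K = K + 2*K²)
x = -3003/5 (x = -(-39)*(1 + 2*(-39))/5 = -(-39)*(1 - 78)/5 = -(-39)*(-77)/5 = -⅕*3003 = -3003/5 ≈ -600.60)
x/((-48 + 47)²) = -3003/(5*(-48 + 47)²) = -3003/(5*((-1)²)) = -3003/5/1 = -3003/5*1 = -3003/5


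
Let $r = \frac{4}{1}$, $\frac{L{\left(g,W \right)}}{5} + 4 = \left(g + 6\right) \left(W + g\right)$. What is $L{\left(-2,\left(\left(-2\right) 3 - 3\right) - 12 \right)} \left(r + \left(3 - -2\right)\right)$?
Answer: $-4320$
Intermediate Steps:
$L{\left(g,W \right)} = -20 + 5 \left(6 + g\right) \left(W + g\right)$ ($L{\left(g,W \right)} = -20 + 5 \left(g + 6\right) \left(W + g\right) = -20 + 5 \left(6 + g\right) \left(W + g\right)$)
$r = 4$ ($r = 4 \cdot 1 = 4$)
$L{\left(-2,\left(\left(-2\right) 3 - 3\right) - 12 \right)} \left(r + \left(3 - -2\right)\right) = \left(-20 + 5 \left(-2\right)^{2} + 30 \left(\left(\left(-2\right) 3 - 3\right) - 12\right) + 30 \left(-2\right) + 5 \left(\left(\left(-2\right) 3 - 3\right) - 12\right) \left(-2\right)\right) \left(4 + \left(3 - -2\right)\right) = \left(-20 + 5 \cdot 4 + 30 \left(\left(-6 - 3\right) - 12\right) - 60 + 5 \left(\left(-6 - 3\right) - 12\right) \left(-2\right)\right) \left(4 + \left(3 + 2\right)\right) = \left(-20 + 20 + 30 \left(-9 - 12\right) - 60 + 5 \left(-9 - 12\right) \left(-2\right)\right) \left(4 + 5\right) = \left(-20 + 20 + 30 \left(-21\right) - 60 + 5 \left(-21\right) \left(-2\right)\right) 9 = \left(-20 + 20 - 630 - 60 + 210\right) 9 = \left(-480\right) 9 = -4320$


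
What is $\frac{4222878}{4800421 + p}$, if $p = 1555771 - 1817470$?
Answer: $\frac{2111439}{2269361} \approx 0.93041$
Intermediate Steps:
$p = -261699$ ($p = 1555771 - 1817470 = -261699$)
$\frac{4222878}{4800421 + p} = \frac{4222878}{4800421 - 261699} = \frac{4222878}{4538722} = 4222878 \cdot \frac{1}{4538722} = \frac{2111439}{2269361}$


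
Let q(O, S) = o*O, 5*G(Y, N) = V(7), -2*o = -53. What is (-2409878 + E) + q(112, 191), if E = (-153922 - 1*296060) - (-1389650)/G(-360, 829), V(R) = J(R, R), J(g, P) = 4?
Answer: -2239659/2 ≈ -1.1198e+6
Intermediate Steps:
o = 53/2 (o = -½*(-53) = 53/2 ≈ 26.500)
V(R) = 4
G(Y, N) = ⅘ (G(Y, N) = (⅕)*4 = ⅘)
q(O, S) = 53*O/2
E = 2574161/2 (E = (-153922 - 1*296060) - (-1389650)/⅘ = (-153922 - 296060) - (-1389650)*5/4 = -449982 - 1*(-3474125/2) = -449982 + 3474125/2 = 2574161/2 ≈ 1.2871e+6)
(-2409878 + E) + q(112, 191) = (-2409878 + 2574161/2) + (53/2)*112 = -2245595/2 + 2968 = -2239659/2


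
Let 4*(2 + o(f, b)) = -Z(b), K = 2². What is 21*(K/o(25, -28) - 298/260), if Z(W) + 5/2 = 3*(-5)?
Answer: 27909/2470 ≈ 11.299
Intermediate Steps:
Z(W) = -35/2 (Z(W) = -5/2 + 3*(-5) = -5/2 - 15 = -35/2)
K = 4
o(f, b) = 19/8 (o(f, b) = -2 + (-1*(-35/2))/4 = -2 + (¼)*(35/2) = -2 + 35/8 = 19/8)
21*(K/o(25, -28) - 298/260) = 21*(4/(19/8) - 298/260) = 21*(4*(8/19) - 298*1/260) = 21*(32/19 - 149/130) = 21*(1329/2470) = 27909/2470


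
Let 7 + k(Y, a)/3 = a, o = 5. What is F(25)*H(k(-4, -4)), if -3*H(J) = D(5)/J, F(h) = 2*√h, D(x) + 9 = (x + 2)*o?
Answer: 260/99 ≈ 2.6263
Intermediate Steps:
D(x) = 1 + 5*x (D(x) = -9 + (x + 2)*5 = -9 + (2 + x)*5 = -9 + (10 + 5*x) = 1 + 5*x)
k(Y, a) = -21 + 3*a
H(J) = -26/(3*J) (H(J) = -(1 + 5*5)/(3*J) = -(1 + 25)/(3*J) = -26/(3*J))
F(25)*H(k(-4, -4)) = (2*√25)*(-26/(3*(-21 + 3*(-4)))) = (2*5)*(-26/(3*(-21 - 12))) = 10*(-26/3/(-33)) = 10*(-26/3*(-1/33)) = 10*(26/99) = 260/99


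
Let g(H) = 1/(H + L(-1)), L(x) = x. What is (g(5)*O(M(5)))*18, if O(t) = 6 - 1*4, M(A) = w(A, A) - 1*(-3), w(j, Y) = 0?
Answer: 9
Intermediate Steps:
M(A) = 3 (M(A) = 0 - 1*(-3) = 0 + 3 = 3)
O(t) = 2 (O(t) = 6 - 4 = 2)
g(H) = 1/(-1 + H) (g(H) = 1/(H - 1) = 1/(-1 + H))
(g(5)*O(M(5)))*18 = (2/(-1 + 5))*18 = (2/4)*18 = ((1/4)*2)*18 = (1/2)*18 = 9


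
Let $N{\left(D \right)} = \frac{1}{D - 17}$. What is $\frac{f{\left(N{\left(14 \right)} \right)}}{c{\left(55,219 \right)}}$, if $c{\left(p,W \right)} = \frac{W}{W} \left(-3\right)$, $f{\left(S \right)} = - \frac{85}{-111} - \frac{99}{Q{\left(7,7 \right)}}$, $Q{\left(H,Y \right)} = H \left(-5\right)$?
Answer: $- \frac{13964}{11655} \approx -1.1981$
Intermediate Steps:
$Q{\left(H,Y \right)} = - 5 H$
$N{\left(D \right)} = \frac{1}{-17 + D}$
$f{\left(S \right)} = \frac{13964}{3885}$ ($f{\left(S \right)} = - \frac{85}{-111} - \frac{99}{\left(-5\right) 7} = \left(-85\right) \left(- \frac{1}{111}\right) - \frac{99}{-35} = \frac{85}{111} - - \frac{99}{35} = \frac{85}{111} + \frac{99}{35} = \frac{13964}{3885}$)
$c{\left(p,W \right)} = -3$ ($c{\left(p,W \right)} = 1 \left(-3\right) = -3$)
$\frac{f{\left(N{\left(14 \right)} \right)}}{c{\left(55,219 \right)}} = \frac{13964}{3885 \left(-3\right)} = \frac{13964}{3885} \left(- \frac{1}{3}\right) = - \frac{13964}{11655}$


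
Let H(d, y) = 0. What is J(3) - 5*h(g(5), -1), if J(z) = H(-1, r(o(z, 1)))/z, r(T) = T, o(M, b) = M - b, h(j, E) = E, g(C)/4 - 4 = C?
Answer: 5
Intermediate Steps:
g(C) = 16 + 4*C
J(z) = 0 (J(z) = 0/z = 0)
J(3) - 5*h(g(5), -1) = 0 - 5*(-1) = 0 + 5 = 5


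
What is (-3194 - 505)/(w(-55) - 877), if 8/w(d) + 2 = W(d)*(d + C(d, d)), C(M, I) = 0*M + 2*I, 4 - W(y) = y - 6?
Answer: 39679173/9407587 ≈ 4.2178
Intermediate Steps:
W(y) = 10 - y (W(y) = 4 - (y - 6) = 4 - (-6 + y) = 4 + (6 - y) = 10 - y)
C(M, I) = 2*I (C(M, I) = 0 + 2*I = 2*I)
w(d) = 8/(-2 + 3*d*(10 - d)) (w(d) = 8/(-2 + (10 - d)*(d + 2*d)) = 8/(-2 + (10 - d)*(3*d)) = 8/(-2 + 3*d*(10 - d)))
(-3194 - 505)/(w(-55) - 877) = (-3194 - 505)/(-8/(2 + 3*(-55)*(-10 - 55)) - 877) = -3699/(-8/(2 + 3*(-55)*(-65)) - 877) = -3699/(-8/(2 + 10725) - 877) = -3699/(-8/10727 - 877) = -3699/(-9407587/10727) = -3699*(-10727/9407587) = 39679173/9407587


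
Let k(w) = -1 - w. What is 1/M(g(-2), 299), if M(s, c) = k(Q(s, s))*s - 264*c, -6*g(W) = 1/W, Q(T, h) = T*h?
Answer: -1728/136401553 ≈ -1.2668e-5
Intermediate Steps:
g(W) = -1/(6*W)
M(s, c) = -264*c + s*(-1 - s**2) (M(s, c) = (-1 - s*s)*s - 264*c = (-1 - s**2)*s - 264*c = s*(-1 - s**2) - 264*c = -264*c + s*(-1 - s**2))
1/M(g(-2), 299) = 1/(-(-1)/(6*(-2)) - (-1/6/(-2))**3 - 264*299) = 1/(-(-1)*(-1)/(6*2) - (-1/6*(-1/2))**3 - 78936) = 1/(-1*1/12 - (1/12)**3 - 78936) = 1/(-1/12 - 1*1/1728 - 78936) = 1/(-1/12 - 1/1728 - 78936) = 1/(-136401553/1728) = -1728/136401553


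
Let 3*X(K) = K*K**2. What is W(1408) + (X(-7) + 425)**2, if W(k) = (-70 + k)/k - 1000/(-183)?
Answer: 37304668337/386496 ≈ 96520.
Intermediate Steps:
X(K) = K**3/3 (X(K) = (K*K**2)/3 = K**3/3)
W(k) = 1000/183 + (-70 + k)/k (W(k) = (-70 + k)/k - 1000*(-1/183) = (-70 + k)/k + 1000/183 = 1000/183 + (-70 + k)/k)
W(1408) + (X(-7) + 425)**2 = (1183/183 - 70/1408) + ((1/3)*(-7)**3 + 425)**2 = (1183/183 - 70*1/1408) + ((1/3)*(-343) + 425)**2 = (1183/183 - 35/704) + (-343/3 + 425)**2 = 826427/128832 + (932/3)**2 = 826427/128832 + 868624/9 = 37304668337/386496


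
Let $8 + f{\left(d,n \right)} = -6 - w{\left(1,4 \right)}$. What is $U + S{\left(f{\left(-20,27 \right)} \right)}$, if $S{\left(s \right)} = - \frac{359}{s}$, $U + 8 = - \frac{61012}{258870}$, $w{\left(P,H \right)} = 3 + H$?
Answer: $\frac{8027153}{906045} \approx 8.8596$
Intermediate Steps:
$f{\left(d,n \right)} = -21$ ($f{\left(d,n \right)} = -8 - 13 = -21$)
$U = - \frac{1065986}{129435}$ ($U = -8 - \frac{61012}{258870} = -8 - \frac{30506}{129435} = - \frac{1065986}{129435} \approx -8.2357$)
$U + S{\left(f{\left(-20,27 \right)} \right)} = - \frac{1065986}{129435} - \frac{359}{-21} = - \frac{1065986}{129435} - - \frac{359}{21} = - \frac{1065986}{129435} + \frac{359}{21} = \frac{8027153}{906045}$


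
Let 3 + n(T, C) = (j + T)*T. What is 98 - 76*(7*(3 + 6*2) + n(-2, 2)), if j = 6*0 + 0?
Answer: -7958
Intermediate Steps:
j = 0 (j = 0 + 0 = 0)
n(T, C) = -3 + T² (n(T, C) = -3 + (0 + T)*T = -3 + T*T = -3 + T²)
98 - 76*(7*(3 + 6*2) + n(-2, 2)) = 98 - 76*(7*(3 + 6*2) + (-3 + (-2)²)) = 98 - 76*(7*(3 + 12) + (-3 + 4)) = 98 - 76*(7*15 + 1) = 98 - 76*(105 + 1) = 98 - 76*106 = 98 - 8056 = -7958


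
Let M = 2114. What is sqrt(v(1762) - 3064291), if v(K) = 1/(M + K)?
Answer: I*sqrt(11508998965635)/1938 ≈ 1750.5*I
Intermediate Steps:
v(K) = 1/(2114 + K)
sqrt(v(1762) - 3064291) = sqrt(1/(2114 + 1762) - 3064291) = sqrt(1/3876 - 3064291) = sqrt(-11877191915/3876) = I*sqrt(11508998965635)/1938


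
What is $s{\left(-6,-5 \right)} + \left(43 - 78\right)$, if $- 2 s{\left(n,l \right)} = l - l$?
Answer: $-35$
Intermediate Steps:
$s{\left(n,l \right)} = 0$ ($s{\left(n,l \right)} = - \frac{l - l}{2} = \left(- \frac{1}{2}\right) 0 = 0$)
$s{\left(-6,-5 \right)} + \left(43 - 78\right) = 0 + \left(43 - 78\right) = 0 - 35 = -35$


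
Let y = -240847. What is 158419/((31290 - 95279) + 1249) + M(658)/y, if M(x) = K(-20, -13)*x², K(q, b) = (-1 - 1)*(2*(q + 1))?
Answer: -2102631004253/15110740780 ≈ -139.15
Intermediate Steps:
K(q, b) = -4 - 4*q (K(q, b) = -4*(1 + q) = -2*(2 + 2*q) = -4 - 4*q)
M(x) = 76*x² (M(x) = (-4 - 4*(-20))*x² = (-4 + 80)*x² = 76*x²)
158419/((31290 - 95279) + 1249) + M(658)/y = 158419/((31290 - 95279) + 1249) + (76*658²)/(-240847) = 158419/(-63989 + 1249) + (76*432964)*(-1/240847) = 158419/(-62740) + 32905264*(-1/240847) = 158419*(-1/62740) - 32905264/240847 = -158419/62740 - 32905264/240847 = -2102631004253/15110740780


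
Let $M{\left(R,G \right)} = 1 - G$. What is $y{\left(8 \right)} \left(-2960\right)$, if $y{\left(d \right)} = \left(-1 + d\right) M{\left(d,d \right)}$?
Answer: $145040$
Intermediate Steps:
$y{\left(d \right)} = \left(1 - d\right) \left(-1 + d\right)$ ($y{\left(d \right)} = \left(-1 + d\right) \left(1 - d\right) = \left(1 - d\right) \left(-1 + d\right)$)
$y{\left(8 \right)} \left(-2960\right) = - \left(-1 + 8\right)^{2} \left(-2960\right) = - 7^{2} \left(-2960\right) = \left(-1\right) 49 \left(-2960\right) = \left(-49\right) \left(-2960\right) = 145040$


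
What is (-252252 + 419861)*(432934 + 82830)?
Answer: 86446688276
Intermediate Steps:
(-252252 + 419861)*(432934 + 82830) = 167609*515764 = 86446688276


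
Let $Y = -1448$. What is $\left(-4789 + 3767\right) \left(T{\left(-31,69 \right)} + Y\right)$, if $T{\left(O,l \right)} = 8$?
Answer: $1471680$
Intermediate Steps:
$\left(-4789 + 3767\right) \left(T{\left(-31,69 \right)} + Y\right) = \left(-4789 + 3767\right) \left(8 - 1448\right) = \left(-1022\right) \left(-1440\right) = 1471680$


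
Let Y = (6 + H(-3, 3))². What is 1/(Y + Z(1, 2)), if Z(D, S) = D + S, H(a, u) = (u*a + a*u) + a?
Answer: 1/228 ≈ 0.0043860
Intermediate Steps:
H(a, u) = a + 2*a*u (H(a, u) = (a*u + a*u) + a = 2*a*u + a = a + 2*a*u)
Y = 225 (Y = (6 - 3*(1 + 2*3))² = (6 - 3*(1 + 6))² = (6 - 3*7)² = (6 - 21)² = (-15)² = 225)
1/(Y + Z(1, 2)) = 1/(225 + (1 + 2)) = 1/(225 + 3) = 1/228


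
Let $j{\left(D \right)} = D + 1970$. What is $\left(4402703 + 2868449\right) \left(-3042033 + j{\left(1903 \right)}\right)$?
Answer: $-22090923160320$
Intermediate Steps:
$j{\left(D \right)} = 1970 + D$
$\left(4402703 + 2868449\right) \left(-3042033 + j{\left(1903 \right)}\right) = \left(4402703 + 2868449\right) \left(-3042033 + \left(1970 + 1903\right)\right) = 7271152 \left(-3042033 + 3873\right) = 7271152 \left(-3038160\right) = -22090923160320$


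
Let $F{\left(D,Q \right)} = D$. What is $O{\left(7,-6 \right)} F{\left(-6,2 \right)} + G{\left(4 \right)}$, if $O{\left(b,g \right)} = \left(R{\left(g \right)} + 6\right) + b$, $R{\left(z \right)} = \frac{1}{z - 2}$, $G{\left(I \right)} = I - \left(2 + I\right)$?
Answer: $- \frac{317}{4} \approx -79.25$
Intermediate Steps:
$G{\left(I \right)} = -2$
$R{\left(z \right)} = \frac{1}{-2 + z}$
$O{\left(b,g \right)} = 6 + b + \frac{1}{-2 + g}$ ($O{\left(b,g \right)} = \left(\frac{1}{-2 + g} + 6\right) + b = \left(6 + \frac{1}{-2 + g}\right) + b = 6 + b + \frac{1}{-2 + g}$)
$O{\left(7,-6 \right)} F{\left(-6,2 \right)} + G{\left(4 \right)} = \frac{1 + \left(-2 - 6\right) \left(6 + 7\right)}{-2 - 6} \left(-6\right) - 2 = \frac{1 - 104}{-8} \left(-6\right) - 2 = - \frac{1 - 104}{8} \left(-6\right) - 2 = \left(- \frac{1}{8}\right) \left(-103\right) \left(-6\right) - 2 = \frac{103}{8} \left(-6\right) - 2 = - \frac{309}{4} - 2 = - \frac{317}{4}$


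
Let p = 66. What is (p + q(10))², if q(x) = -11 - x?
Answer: 2025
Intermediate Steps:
(p + q(10))² = (66 + (-11 - 1*10))² = (66 + (-11 - 10))² = (66 - 21)² = 45² = 2025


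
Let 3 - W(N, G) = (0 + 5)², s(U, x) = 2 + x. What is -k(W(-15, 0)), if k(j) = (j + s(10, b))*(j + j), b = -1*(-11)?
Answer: -396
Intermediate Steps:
b = 11
W(N, G) = -22 (W(N, G) = 3 - (0 + 5)² = 3 - 1*5² = 3 - 1*25 = 3 - 25 = -22)
k(j) = 2*j*(13 + j) (k(j) = (j + (2 + 11))*(j + j) = (j + 13)*(2*j) = (13 + j)*(2*j) = 2*j*(13 + j))
-k(W(-15, 0)) = -2*(-22)*(13 - 22) = -2*(-22)*(-9) = -1*396 = -396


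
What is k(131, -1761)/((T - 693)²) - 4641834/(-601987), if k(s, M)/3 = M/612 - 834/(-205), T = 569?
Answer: 58527491962091/7590044731840 ≈ 7.7111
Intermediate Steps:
k(s, M) = 2502/205 + M/204 (k(s, M) = 3*(M/612 - 834/(-205)) = 3*(M*(1/612) - 834*(-1/205)) = 3*(M/612 + 834/205) = 3*(834/205 + M/612) = 2502/205 + M/204)
k(131, -1761)/((T - 693)²) - 4641834/(-601987) = (2502/205 + (1/204)*(-1761))/((569 - 693)²) - 4641834/(-601987) = (2502/205 - 587/68)/((-124)²) - 4641834*(-1/601987) = (49801/13940)/15376 + 4641834/601987 = (49801/13940)*(1/15376) + 4641834/601987 = 49801/214341440 + 4641834/601987 = 58527491962091/7590044731840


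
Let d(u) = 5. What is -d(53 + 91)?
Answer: -5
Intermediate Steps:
-d(53 + 91) = -1*5 = -5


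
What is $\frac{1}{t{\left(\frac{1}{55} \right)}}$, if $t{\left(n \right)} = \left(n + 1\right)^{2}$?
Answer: $\frac{3025}{3136} \approx 0.9646$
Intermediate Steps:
$t{\left(n \right)} = \left(1 + n\right)^{2}$
$\frac{1}{t{\left(\frac{1}{55} \right)}} = \frac{1}{\left(1 + \frac{1}{55}\right)^{2}} = \frac{1}{\left(\frac{56}{55}\right)^{2}} = \frac{1}{\frac{3136}{3025}} = \frac{3025}{3136}$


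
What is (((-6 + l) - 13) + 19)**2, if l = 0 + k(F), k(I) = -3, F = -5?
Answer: 9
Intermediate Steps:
l = -3 (l = 0 - 3 = -3)
(((-6 + l) - 13) + 19)**2 = (((-6 - 3) - 13) + 19)**2 = ((-9 - 13) + 19)**2 = (-22 + 19)**2 = (-3)**2 = 9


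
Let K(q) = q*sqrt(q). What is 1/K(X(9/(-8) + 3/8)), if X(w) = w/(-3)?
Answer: 8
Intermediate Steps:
X(w) = -w/3 (X(w) = w*(-1/3) = -w/3)
K(q) = q**(3/2)
1/K(X(9/(-8) + 3/8)) = 1/((-(9/(-8) + 3/8)/3)**(3/2)) = 1/((-(9*(-1/8) + 3*(1/8))/3)**(3/2)) = 1/((-(-9/8 + 3/8)/3)**(3/2)) = 1/((-1/3*(-3/4))**(3/2)) = 1/((1/4)**(3/2)) = 1/(1/8) = 8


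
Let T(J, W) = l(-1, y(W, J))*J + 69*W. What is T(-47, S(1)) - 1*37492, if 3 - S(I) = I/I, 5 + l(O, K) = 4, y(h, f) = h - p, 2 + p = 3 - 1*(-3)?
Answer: -37307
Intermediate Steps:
p = 4 (p = -2 + (3 - 1*(-3)) = -2 + (3 + 3) = -2 + 6 = 4)
y(h, f) = -4 + h (y(h, f) = h - 1*4 = h - 4 = -4 + h)
l(O, K) = -1 (l(O, K) = -5 + 4 = -1)
S(I) = 2 (S(I) = 3 - I/I = 3 - 1*1 = 3 - 1 = 2)
T(J, W) = -J + 69*W
T(-47, S(1)) - 1*37492 = (-1*(-47) + 69*2) - 1*37492 = (47 + 138) - 37492 = 185 - 37492 = -37307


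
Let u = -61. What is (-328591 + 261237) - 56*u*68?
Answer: 164934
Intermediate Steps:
(-328591 + 261237) - 56*u*68 = (-328591 + 261237) - 56*(-61)*68 = -67354 + 3416*68 = -67354 + 232288 = 164934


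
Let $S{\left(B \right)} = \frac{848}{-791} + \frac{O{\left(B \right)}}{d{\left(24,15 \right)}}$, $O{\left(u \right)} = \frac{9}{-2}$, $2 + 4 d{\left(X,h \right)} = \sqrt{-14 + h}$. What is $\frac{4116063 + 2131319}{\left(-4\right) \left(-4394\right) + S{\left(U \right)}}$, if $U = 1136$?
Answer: $\frac{2470839581}{6958003} \approx 355.11$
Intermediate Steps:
$d{\left(X,h \right)} = - \frac{1}{2} + \frac{\sqrt{-14 + h}}{4}$
$O{\left(u \right)} = - \frac{9}{2}$ ($O{\left(u \right)} = 9 \left(- \frac{1}{2}\right) = - \frac{9}{2}$)
$S{\left(B \right)} = \frac{13390}{791}$ ($S{\left(B \right)} = \frac{848}{-791} - \frac{9}{2 \left(- \frac{1}{2} + \frac{\sqrt{-14 + 15}}{4}\right)} = 848 \left(- \frac{1}{791}\right) - \frac{9}{2 \left(- \frac{1}{2} + \frac{\sqrt{1}}{4}\right)} = - \frac{848}{791} - \frac{9}{2 \left(- \frac{1}{2} + \frac{1}{4} \cdot 1\right)} = - \frac{848}{791} - \frac{9}{2 \left(- \frac{1}{2} + \frac{1}{4}\right)} = - \frac{848}{791} - \frac{9}{2 \left(- \frac{1}{4}\right)} = - \frac{848}{791} - -18 = - \frac{848}{791} + 18 = \frac{13390}{791}$)
$\frac{4116063 + 2131319}{\left(-4\right) \left(-4394\right) + S{\left(U \right)}} = \frac{4116063 + 2131319}{\left(-4\right) \left(-4394\right) + \frac{13390}{791}} = \frac{6247382}{17576 + \frac{13390}{791}} = \frac{6247382}{\frac{13916006}{791}} = 6247382 \cdot \frac{791}{13916006} = \frac{2470839581}{6958003}$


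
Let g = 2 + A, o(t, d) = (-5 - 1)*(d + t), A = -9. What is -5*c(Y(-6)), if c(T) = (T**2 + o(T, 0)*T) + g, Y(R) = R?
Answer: 935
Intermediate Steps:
o(t, d) = -6*d - 6*t (o(t, d) = -6*(d + t) = -6*d - 6*t)
g = -7 (g = 2 - 9 = -7)
c(T) = -7 - 5*T**2 (c(T) = (T**2 + (-6*0 - 6*T)*T) - 7 = (T**2 + (0 - 6*T)*T) - 7 = (T**2 + (-6*T)*T) - 7 = (T**2 - 6*T**2) - 7 = -5*T**2 - 7 = -7 - 5*T**2)
-5*c(Y(-6)) = -5*(-7 - 5*(-6)**2) = -5*(-7 - 5*36) = -5*(-7 - 180) = -5*(-187) = 935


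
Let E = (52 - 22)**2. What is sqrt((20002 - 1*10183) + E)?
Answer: 3*sqrt(1191) ≈ 103.53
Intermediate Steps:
E = 900 (E = 30**2 = 900)
sqrt((20002 - 1*10183) + E) = sqrt((20002 - 1*10183) + 900) = sqrt((20002 - 10183) + 900) = sqrt(9819 + 900) = sqrt(10719) = 3*sqrt(1191)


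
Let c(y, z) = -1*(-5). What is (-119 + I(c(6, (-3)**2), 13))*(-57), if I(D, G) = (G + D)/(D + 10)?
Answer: 33573/5 ≈ 6714.6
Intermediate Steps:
c(y, z) = 5
I(D, G) = (D + G)/(10 + D)
(-119 + I(c(6, (-3)**2), 13))*(-57) = (-119 + (5 + 13)/(10 + 5))*(-57) = (-119 + 18/15)*(-57) = (-119 + (1/15)*18)*(-57) = (-119 + 6/5)*(-57) = -589/5*(-57) = 33573/5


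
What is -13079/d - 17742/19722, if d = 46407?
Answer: -180216172/152539809 ≈ -1.1814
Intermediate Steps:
-13079/d - 17742/19722 = -13079/46407 - 17742/19722 = -13079*1/46407 - 17742*1/19722 = -13079/46407 - 2957/3287 = -180216172/152539809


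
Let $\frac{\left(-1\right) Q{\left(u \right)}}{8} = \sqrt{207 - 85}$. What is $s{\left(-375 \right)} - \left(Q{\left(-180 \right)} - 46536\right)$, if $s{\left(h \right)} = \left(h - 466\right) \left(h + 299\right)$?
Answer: $110452 + 8 \sqrt{122} \approx 1.1054 \cdot 10^{5}$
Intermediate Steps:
$Q{\left(u \right)} = - 8 \sqrt{122}$ ($Q{\left(u \right)} = - 8 \sqrt{207 - 85} = - 8 \sqrt{122}$)
$s{\left(h \right)} = \left(-466 + h\right) \left(299 + h\right)$
$s{\left(-375 \right)} - \left(Q{\left(-180 \right)} - 46536\right) = \left(-139334 + \left(-375\right)^{2} - -62625\right) - \left(- 8 \sqrt{122} - 46536\right) = \left(-139334 + 140625 + 62625\right) - \left(- 8 \sqrt{122} - 46536\right) = 63916 - \left(-46536 - 8 \sqrt{122}\right) = 63916 + \left(46536 + 8 \sqrt{122}\right) = 110452 + 8 \sqrt{122}$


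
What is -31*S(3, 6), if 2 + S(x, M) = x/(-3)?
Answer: 93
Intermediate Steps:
S(x, M) = -2 - x/3 (S(x, M) = -2 + x/(-3) = -2 + x*(-⅓) = -2 - x/3)
-31*S(3, 6) = -31*(-2 - ⅓*3) = -31*(-2 - 1) = -31*(-3) = 93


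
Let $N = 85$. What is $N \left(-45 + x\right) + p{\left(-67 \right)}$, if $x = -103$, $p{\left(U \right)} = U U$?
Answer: $-8091$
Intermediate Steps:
$p{\left(U \right)} = U^{2}$
$N \left(-45 + x\right) + p{\left(-67 \right)} = 85 \left(-45 - 103\right) + \left(-67\right)^{2} = 85 \left(-148\right) + 4489 = -12580 + 4489 = -8091$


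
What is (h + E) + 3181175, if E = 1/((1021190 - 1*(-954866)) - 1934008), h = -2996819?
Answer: 7751801089/42048 ≈ 1.8436e+5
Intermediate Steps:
E = 1/42048 (E = 1/((1021190 + 954866) - 1934008) = 1/(1976056 - 1934008) = 1/42048 ≈ 2.3782e-5)
(h + E) + 3181175 = (-2996819 + 1/42048) + 3181175 = -126010245311/42048 + 3181175 = 7751801089/42048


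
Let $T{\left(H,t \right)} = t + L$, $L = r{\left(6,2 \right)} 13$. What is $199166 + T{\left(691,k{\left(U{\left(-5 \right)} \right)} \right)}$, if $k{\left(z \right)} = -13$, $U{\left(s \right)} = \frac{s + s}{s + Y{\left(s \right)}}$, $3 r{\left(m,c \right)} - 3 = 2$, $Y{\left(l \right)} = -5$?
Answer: $\frac{597524}{3} \approx 1.9917 \cdot 10^{5}$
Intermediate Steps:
$r{\left(m,c \right)} = \frac{5}{3}$ ($r{\left(m,c \right)} = 1 + \frac{1}{3} \cdot 2 = 1 + \frac{2}{3} = \frac{5}{3}$)
$U{\left(s \right)} = \frac{2 s}{-5 + s}$ ($U{\left(s \right)} = \frac{s + s}{s - 5} = \frac{2 s}{-5 + s}$)
$L = \frac{65}{3}$ ($L = \frac{5}{3} \cdot 13 = \frac{65}{3} \approx 21.667$)
$T{\left(H,t \right)} = \frac{65}{3} + t$ ($T{\left(H,t \right)} = t + \frac{65}{3} = \frac{65}{3} + t$)
$199166 + T{\left(691,k{\left(U{\left(-5 \right)} \right)} \right)} = 199166 + \left(\frac{65}{3} - 13\right) = 199166 + \frac{26}{3} = \frac{597524}{3}$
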